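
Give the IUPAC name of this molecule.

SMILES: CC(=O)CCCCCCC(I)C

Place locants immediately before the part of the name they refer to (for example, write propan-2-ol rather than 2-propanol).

Counting along the main chain through the carbonyl gives 10 carbons: the parent is decane.
The highest-priority functional group is a ketone (C=O on an internal carbon), so the name ends in -one.
The numbering direction is chosen so that numbering from this end puts the carbonyl group at C-2 rather than C-9.
This places the carbonyl at C-2; an iodo group at C-9.
The name is 9-iododecan-2-one.

9-iododecan-2-one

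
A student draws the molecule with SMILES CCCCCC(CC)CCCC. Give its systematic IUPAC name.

The parent chain contains 10 carbons (decane).
The numbering direction is chosen so that the substituent locant set {5} is lower than {6} at the first point of difference.
With this numbering: an ethyl group at C-5.
The name is 5-ethyldecane.

5-ethyldecane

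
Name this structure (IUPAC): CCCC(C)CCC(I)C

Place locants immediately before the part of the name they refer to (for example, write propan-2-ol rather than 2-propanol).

The longest continuous carbon chain has 8 atoms, so the parent hydride is octane.
The numbering direction is chosen so that the substituent locant set {2,5} is lower than {4,7} at the first point of difference.
With this numbering: an iodo group at C-2; a methyl group at C-5.
The substituents are ordered alphabetically, ignoring any di-/tri- multipliers.
Assembling the pieces gives 2-iodo-5-methyloctane.

2-iodo-5-methyloctane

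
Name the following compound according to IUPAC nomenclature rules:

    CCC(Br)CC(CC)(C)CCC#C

7-bromo-5-ethyl-5-methylnon-1-yne

The longest carbon chain that includes the multiple bond has 9 carbons, so the parent hydride is nonane.
There is one C≡C triple bond, indicated by the ending -yne.
The numbering direction is chosen so that numbering from this end puts the triple bond at C-1 rather than C-8.
With this numbering: the triple bond between C-1 and C-2; a bromo group at C-7; an ethyl group at C-5; a methyl group at C-5.
The substituents are ordered alphabetically, ignoring any di-/tri- multipliers.
Assembling the pieces gives 7-bromo-5-ethyl-5-methylnon-1-yne.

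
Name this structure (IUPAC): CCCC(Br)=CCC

The longest carbon chain that includes the multiple bond has 7 carbons, so the parent hydride is heptane.
A C=C double bond in the chain gives the infix -ene-.
Number the chain so that numbering from this end puts the double bond at C-3 rather than C-4.
This places the double bond between C-3 and C-4; a bromo group at C-4.
Putting it together: 4-bromohept-3-ene.

4-bromohept-3-ene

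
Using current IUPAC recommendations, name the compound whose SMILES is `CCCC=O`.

butanal

The longest chain bearing the –CHO group is 4 carbons long (butane).
An aldehyde (terminal –CHO) is the principal characteristic group, giving the suffix -al.
Number the chain so that the aldehyde carbon is C-1 by definition.
Putting it together: butanal.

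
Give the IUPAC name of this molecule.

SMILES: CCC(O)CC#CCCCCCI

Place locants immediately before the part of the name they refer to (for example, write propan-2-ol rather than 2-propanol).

11-iodoundec-5-yn-3-ol

The longest carbon chain that includes the –OH group and the multiple bond has 11 carbons, so the parent hydride is undecane.
The principal characteristic group is an alcohol (–OH), named with the suffix -ol.
There is one C≡C triple bond, indicated by the ending -yne.
The numbering direction is chosen so that numbering from this end puts the hydroxyl group at C-3 rather than C-9.
With this numbering: the hydroxyl at C-3; the triple bond between C-5 and C-6; an iodo group at C-11.
The name is 11-iodoundec-5-yn-3-ol.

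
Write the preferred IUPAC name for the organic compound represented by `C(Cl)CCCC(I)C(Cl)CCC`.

1,6-dichloro-5-iodononane

The parent chain contains 9 carbons (nonane).
The numbering direction is chosen so that the substituent locant set {1,5,6} is lower than {4,5,9} at the first point of difference.
That gives chloro groups at C-1 and C-6; an iodo group at C-5.
The substituents are ordered alphabetically, ignoring any di-/tri- multipliers.
Putting it together: 1,6-dichloro-5-iodononane.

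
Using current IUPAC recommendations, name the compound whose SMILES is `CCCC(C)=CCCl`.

The longest chain bearing the multiple bond is 6 carbons long (hexane).
There is one C=C double bond, indicated by the ending -ene.
The numbering direction is chosen so that numbering from this end puts the double bond at C-2 rather than C-4.
This places the double bond between C-2 and C-3; a chloro group at C-1; a methyl group at C-3.
The substituents are ordered alphabetically, ignoring any di-/tri- multipliers.
The name is 1-chloro-3-methylhex-2-ene.

1-chloro-3-methylhex-2-ene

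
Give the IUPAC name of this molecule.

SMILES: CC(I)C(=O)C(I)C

The longest carbon chain that includes the carbonyl has 5 carbons, so the parent hydride is pentane.
The highest-priority functional group is a ketone (C=O on an internal carbon), so the name ends in -one.
Numbering from either end gives identical locants here.
With this numbering: the carbonyl at C-3; iodo groups at C-2 and C-4.
Putting it together: 2,4-diiodopentan-3-one.

2,4-diiodopentan-3-one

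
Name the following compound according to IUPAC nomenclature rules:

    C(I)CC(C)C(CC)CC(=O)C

4-ethyl-7-iodo-5-methylheptan-2-one

Counting along the main chain through the carbonyl gives 7 carbons: the parent is heptane.
The highest-priority functional group is a ketone (C=O on an internal carbon), so the name ends in -one.
Choose the numbering such that numbering from this end puts the carbonyl group at C-2 rather than C-6.
With this numbering: the carbonyl at C-2; an ethyl group at C-4; an iodo group at C-7; a methyl group at C-5.
Substituent prefixes are cited in alphabetical order (multiplying prefixes like di-/tri- are ignored for ordering).
The name is 4-ethyl-7-iodo-5-methylheptan-2-one.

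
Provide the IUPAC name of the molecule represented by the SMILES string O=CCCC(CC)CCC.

4-ethylheptanal

The longest carbon chain that includes the –CHO group has 7 carbons, so the parent hydride is heptane.
The highest-priority functional group is an aldehyde (terminal –CHO), so the name ends in -al.
The numbering direction is chosen so that the aldehyde carbon is C-1 by definition.
With this numbering: an ethyl group at C-4.
Putting it together: 4-ethylheptanal.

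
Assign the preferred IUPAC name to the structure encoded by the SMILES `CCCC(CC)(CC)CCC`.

4,4-diethylheptane

The longest carbon chain is 7 atoms: the parent is heptane.
The molecule is symmetric, so either numbering direction gives the same locants.
With this numbering: two ethyl groups at C-4.
Assembling the pieces gives 4,4-diethylheptane.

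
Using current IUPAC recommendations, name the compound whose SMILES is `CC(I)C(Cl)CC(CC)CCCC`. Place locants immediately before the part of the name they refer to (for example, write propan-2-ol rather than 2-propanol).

3-chloro-5-ethyl-2-iodononane

The longest continuous carbon chain has 9 atoms, so the parent hydride is nonane.
The numbering direction is chosen so that the substituent locant set {2,3,5} is lower than {5,7,8} at the first point of difference.
That gives a chloro group at C-3; an ethyl group at C-5; an iodo group at C-2.
Prefixes are listed alphabetically: chloro, ethyl, iodo.
Putting it together: 3-chloro-5-ethyl-2-iodononane.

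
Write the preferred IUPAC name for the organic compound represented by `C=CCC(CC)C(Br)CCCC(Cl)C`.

The longest carbon chain that includes the multiple bond has 10 carbons, so the parent hydride is decane.
The chain contains a C=C double bond, so the unsaturation ending is -ene.
Number the chain so that numbering from this end puts the double bond at C-1 rather than C-9.
With this numbering: the double bond between C-1 and C-2; a bromo group at C-5; a chloro group at C-9; an ethyl group at C-4.
Substituent prefixes are cited in alphabetical order (multiplying prefixes like di-/tri- are ignored for ordering).
The name is 5-bromo-9-chloro-4-ethyldec-1-ene.

5-bromo-9-chloro-4-ethyldec-1-ene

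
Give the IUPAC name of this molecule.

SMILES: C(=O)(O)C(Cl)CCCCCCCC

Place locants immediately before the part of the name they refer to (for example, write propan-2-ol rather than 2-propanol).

2-chlorodecanoic acid

The longest chain bearing the –COOH group is 10 carbons long (decane).
A carboxylic acid (terminal –COOH) is the principal characteristic group, giving the suffix -oic acid.
The numbering direction is chosen so that the carboxylic acid carbon is C-1 by definition.
This places a chloro group at C-2.
The name is 2-chlorodecanoic acid.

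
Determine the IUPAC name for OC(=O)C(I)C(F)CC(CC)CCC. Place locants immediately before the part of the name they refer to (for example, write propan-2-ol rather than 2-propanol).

5-ethyl-3-fluoro-2-iodooctanoic acid

The longest carbon chain that includes the –COOH group has 8 carbons, so the parent hydride is octane.
A carboxylic acid (terminal –COOH) is the principal characteristic group, giving the suffix -oic acid.
The numbering direction is chosen so that the carboxylic acid carbon is C-1 by definition.
With this numbering: an ethyl group at C-5; a fluoro group at C-3; an iodo group at C-2.
The substituents are ordered alphabetically, ignoring any di-/tri- multipliers.
The name is 5-ethyl-3-fluoro-2-iodooctanoic acid.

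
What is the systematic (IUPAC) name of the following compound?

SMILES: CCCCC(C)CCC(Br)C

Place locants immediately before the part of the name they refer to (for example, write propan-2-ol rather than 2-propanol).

2-bromo-5-methylnonane

The longest continuous carbon chain has 9 atoms, so the parent hydride is nonane.
Choose the numbering such that the substituent locant set {2,5} is lower than {5,8} at the first point of difference.
This places a bromo group at C-2; a methyl group at C-5.
Substituent prefixes are cited in alphabetical order (multiplying prefixes like di-/tri- are ignored for ordering).
The name is 2-bromo-5-methylnonane.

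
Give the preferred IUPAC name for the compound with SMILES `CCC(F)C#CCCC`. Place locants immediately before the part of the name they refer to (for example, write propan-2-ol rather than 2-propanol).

Counting along the main chain through the multiple bond gives 8 carbons: the parent is octane.
There is one C≡C triple bond, indicated by the ending -yne.
The numbering direction is chosen so that the substituent locant set {3} is lower than {6} at the first point of difference.
This places the triple bond between C-4 and C-5; a fluoro group at C-3.
Putting it together: 3-fluorooct-4-yne.

3-fluorooct-4-yne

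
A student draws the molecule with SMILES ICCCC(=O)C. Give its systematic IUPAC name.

5-iodopentan-2-one

The longest chain bearing the carbonyl is 5 carbons long (pentane).
The principal characteristic group is a ketone (C=O on an internal carbon), named with the suffix -one.
Number the chain so that numbering from this end puts the carbonyl group at C-2 rather than C-4.
This places the carbonyl at C-2; an iodo group at C-5.
The name is 5-iodopentan-2-one.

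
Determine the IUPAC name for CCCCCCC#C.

Counting along the main chain through the multiple bond gives 8 carbons: the parent is octane.
There is one C≡C triple bond, indicated by the ending -yne.
Number the chain so that numbering from this end puts the triple bond at C-1 rather than C-7.
With this numbering: the triple bond between C-1 and C-2.
The name is oct-1-yne.

oct-1-yne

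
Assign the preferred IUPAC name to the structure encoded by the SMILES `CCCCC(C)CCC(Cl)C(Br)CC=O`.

3-bromo-4-chloro-7-methylundecanal

The longest carbon chain that includes the –CHO group has 11 carbons, so the parent hydride is undecane.
An aldehyde (terminal –CHO) is the principal characteristic group, giving the suffix -al.
The numbering direction is chosen so that the aldehyde carbon is C-1 by definition.
This places a bromo group at C-3; a chloro group at C-4; a methyl group at C-7.
The substituents are ordered alphabetically, ignoring any di-/tri- multipliers.
Putting it together: 3-bromo-4-chloro-7-methylundecanal.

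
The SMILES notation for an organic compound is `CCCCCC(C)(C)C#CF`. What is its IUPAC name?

The longest chain bearing the multiple bond is 8 carbons long (octane).
The chain contains a C≡C triple bond, so the unsaturation ending is -yne.
The numbering direction is chosen so that numbering from this end puts the triple bond at C-1 rather than C-7.
This places the triple bond between C-1 and C-2; a fluoro group at C-1; two methyl groups at C-3.
The substituents are ordered alphabetically, ignoring any di-/tri- multipliers.
Putting it together: 1-fluoro-3,3-dimethyloct-1-yne.

1-fluoro-3,3-dimethyloct-1-yne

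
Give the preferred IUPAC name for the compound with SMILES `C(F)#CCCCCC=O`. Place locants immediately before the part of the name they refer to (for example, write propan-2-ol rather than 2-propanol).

7-fluorohept-6-ynal

The longest carbon chain that includes the –CHO group and the multiple bond has 7 carbons, so the parent hydride is heptane.
An aldehyde (terminal –CHO) is the principal characteristic group, giving the suffix -al.
A C≡C triple bond in the chain gives the infix -yne-.
Choose the numbering such that the aldehyde carbon is C-1 by definition.
That gives the triple bond between C-6 and C-7; a fluoro group at C-7.
The name is 7-fluorohept-6-ynal.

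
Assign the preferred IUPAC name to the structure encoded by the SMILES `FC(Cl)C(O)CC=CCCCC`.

Counting along the main chain through the –OH group and the multiple bond gives 9 carbons: the parent is nonane.
The highest-priority functional group is an alcohol (–OH), so the name ends in -ol.
A C=C double bond in the chain gives the infix -ene-.
Choose the numbering such that numbering from this end puts the hydroxyl group at C-2 rather than C-8.
This places the hydroxyl at C-2; the double bond between C-4 and C-5; a chloro group at C-1; a fluoro group at C-1.
The substituents are ordered alphabetically, ignoring any di-/tri- multipliers.
The name is 1-chloro-1-fluoronon-4-en-2-ol.

1-chloro-1-fluoronon-4-en-2-ol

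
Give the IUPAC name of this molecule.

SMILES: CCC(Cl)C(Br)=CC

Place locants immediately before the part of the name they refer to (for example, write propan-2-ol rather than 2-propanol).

The longest chain bearing the multiple bond is 6 carbons long (hexane).
There is one C=C double bond, indicated by the ending -ene.
Number the chain so that numbering from this end puts the double bond at C-2 rather than C-4.
That gives the double bond between C-2 and C-3; a bromo group at C-3; a chloro group at C-4.
Prefixes are listed alphabetically: bromo, chloro.
The name is 3-bromo-4-chlorohex-2-ene.

3-bromo-4-chlorohex-2-ene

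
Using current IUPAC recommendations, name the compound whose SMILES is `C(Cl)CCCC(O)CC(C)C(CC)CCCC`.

The longest carbon chain that includes the –OH group has 12 carbons, so the parent hydride is dodecane.
The highest-priority functional group is an alcohol (–OH), so the name ends in -ol.
Number the chain so that numbering from this end puts the hydroxyl group at C-5 rather than C-8.
That gives the hydroxyl at C-5; a chloro group at C-1; an ethyl group at C-8; a methyl group at C-7.
Prefixes are listed alphabetically: chloro, ethyl, methyl.
Assembling the pieces gives 1-chloro-8-ethyl-7-methyldodecan-5-ol.

1-chloro-8-ethyl-7-methyldodecan-5-ol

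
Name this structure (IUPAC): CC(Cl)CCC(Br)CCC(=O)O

4-bromo-7-chlorooctanoic acid

The longest chain bearing the –COOH group is 8 carbons long (octane).
A carboxylic acid (terminal –COOH) is the principal characteristic group, giving the suffix -oic acid.
Number the chain so that the carboxylic acid carbon is C-1 by definition.
This places a bromo group at C-4; a chloro group at C-7.
Prefixes are listed alphabetically: bromo, chloro.
The name is 4-bromo-7-chlorooctanoic acid.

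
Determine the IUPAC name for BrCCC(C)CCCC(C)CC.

1-bromo-3,7-dimethylnonane

The longest continuous carbon chain has 9 atoms, so the parent hydride is nonane.
Number the chain so that the substituent locant set {1,3,7} is lower than {3,7,9} at the first point of difference.
This places a bromo group at C-1; methyl groups at C-3 and C-7.
Prefixes are listed alphabetically: bromo, methyl.
The name is 1-bromo-3,7-dimethylnonane.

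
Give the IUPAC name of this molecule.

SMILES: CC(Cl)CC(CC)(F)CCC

2-chloro-4-ethyl-4-fluoroheptane

The parent chain contains 7 carbons (heptane).
The numbering direction is chosen so that the substituent locant set {2,4,4} is lower than {4,4,6} at the first point of difference.
This places a chloro group at C-2; an ethyl group at C-4; a fluoro group at C-4.
The substituents are ordered alphabetically, ignoring any di-/tri- multipliers.
The name is 2-chloro-4-ethyl-4-fluoroheptane.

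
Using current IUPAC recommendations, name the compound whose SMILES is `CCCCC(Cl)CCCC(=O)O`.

5-chlorononanoic acid

Counting along the main chain through the –COOH group gives 9 carbons: the parent is nonane.
A carboxylic acid (terminal –COOH) is the principal characteristic group, giving the suffix -oic acid.
The numbering direction is chosen so that the carboxylic acid carbon is C-1 by definition.
With this numbering: a chloro group at C-5.
Assembling the pieces gives 5-chlorononanoic acid.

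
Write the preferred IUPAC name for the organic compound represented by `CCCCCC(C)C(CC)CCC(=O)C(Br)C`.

The longest chain bearing the carbonyl is 12 carbons long (dodecane).
A ketone (C=O on an internal carbon) is the principal characteristic group, giving the suffix -one.
The numbering direction is chosen so that numbering from this end puts the carbonyl group at C-3 rather than C-10.
This places the carbonyl at C-3; a bromo group at C-2; an ethyl group at C-6; a methyl group at C-7.
Prefixes are listed alphabetically: bromo, ethyl, methyl.
Putting it together: 2-bromo-6-ethyl-7-methyldodecan-3-one.

2-bromo-6-ethyl-7-methyldodecan-3-one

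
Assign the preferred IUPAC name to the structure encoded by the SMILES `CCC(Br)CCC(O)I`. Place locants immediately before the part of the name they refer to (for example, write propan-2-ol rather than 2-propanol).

4-bromo-1-iodohexan-1-ol

The longest carbon chain that includes the –OH group has 6 carbons, so the parent hydride is hexane.
An alcohol (–OH) is the principal characteristic group, giving the suffix -ol.
Number the chain so that numbering from this end puts the hydroxyl group at C-1 rather than C-6.
With this numbering: the hydroxyl at C-1; a bromo group at C-4; an iodo group at C-1.
Prefixes are listed alphabetically: bromo, iodo.
Putting it together: 4-bromo-1-iodohexan-1-ol.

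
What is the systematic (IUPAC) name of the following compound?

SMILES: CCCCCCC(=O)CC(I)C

2-iododecan-4-one

Counting along the main chain through the carbonyl gives 10 carbons: the parent is decane.
The principal characteristic group is a ketone (C=O on an internal carbon), named with the suffix -one.
The numbering direction is chosen so that numbering from this end puts the carbonyl group at C-4 rather than C-7.
With this numbering: the carbonyl at C-4; an iodo group at C-2.
Assembling the pieces gives 2-iododecan-4-one.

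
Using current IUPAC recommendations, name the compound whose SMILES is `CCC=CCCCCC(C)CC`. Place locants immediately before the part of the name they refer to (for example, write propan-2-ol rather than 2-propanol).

The longest chain bearing the multiple bond is 11 carbons long (undecane).
A C=C double bond in the chain gives the infix -ene-.
The numbering direction is chosen so that numbering from this end puts the double bond at C-3 rather than C-8.
This places the double bond between C-3 and C-4; a methyl group at C-9.
Assembling the pieces gives 9-methylundec-3-ene.

9-methylundec-3-ene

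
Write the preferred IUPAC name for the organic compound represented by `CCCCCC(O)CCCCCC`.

dodecan-6-ol

Counting along the main chain through the –OH group gives 12 carbons: the parent is dodecane.
An alcohol (–OH) is the principal characteristic group, giving the suffix -ol.
Number the chain so that numbering from this end puts the hydroxyl group at C-6 rather than C-7.
That gives the hydroxyl at C-6.
The name is dodecan-6-ol.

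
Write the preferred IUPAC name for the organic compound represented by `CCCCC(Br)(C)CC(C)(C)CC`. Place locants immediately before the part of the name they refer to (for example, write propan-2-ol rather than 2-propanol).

The parent chain contains 9 carbons (nonane).
Number the chain so that the substituent locant set {3,3,5,5} is lower than {5,5,7,7} at the first point of difference.
This places a bromo group at C-5; methyl groups at C-3 (×2) and C-5.
Prefixes are listed alphabetically: bromo, methyl.
The name is 5-bromo-3,3,5-trimethylnonane.

5-bromo-3,3,5-trimethylnonane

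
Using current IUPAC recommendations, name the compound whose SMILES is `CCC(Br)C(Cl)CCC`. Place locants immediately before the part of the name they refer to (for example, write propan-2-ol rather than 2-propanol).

3-bromo-4-chloroheptane

The parent chain contains 7 carbons (heptane).
Number the chain so that the substituent locant set {3,4} is lower than {4,5} at the first point of difference.
With this numbering: a bromo group at C-3; a chloro group at C-4.
Substituent prefixes are cited in alphabetical order (multiplying prefixes like di-/tri- are ignored for ordering).
Putting it together: 3-bromo-4-chloroheptane.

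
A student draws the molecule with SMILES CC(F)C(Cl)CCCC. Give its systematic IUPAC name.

The longest carbon chain is 7 atoms: the parent is heptane.
The numbering direction is chosen so that the substituent locant set {2,3} is lower than {5,6} at the first point of difference.
That gives a chloro group at C-3; a fluoro group at C-2.
Substituent prefixes are cited in alphabetical order (multiplying prefixes like di-/tri- are ignored for ordering).
The name is 3-chloro-2-fluoroheptane.

3-chloro-2-fluoroheptane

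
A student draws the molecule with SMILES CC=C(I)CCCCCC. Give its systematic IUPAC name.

3-iodonon-2-ene

Counting along the main chain through the multiple bond gives 9 carbons: the parent is nonane.
There is one C=C double bond, indicated by the ending -ene.
The numbering direction is chosen so that numbering from this end puts the double bond at C-2 rather than C-7.
This places the double bond between C-2 and C-3; an iodo group at C-3.
Assembling the pieces gives 3-iodonon-2-ene.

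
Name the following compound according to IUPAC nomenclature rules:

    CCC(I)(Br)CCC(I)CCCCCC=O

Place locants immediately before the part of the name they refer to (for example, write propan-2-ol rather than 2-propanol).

10-bromo-7,10-diiodododecanal

The longest carbon chain that includes the –CHO group has 12 carbons, so the parent hydride is dodecane.
The highest-priority functional group is an aldehyde (terminal –CHO), so the name ends in -al.
Choose the numbering such that the aldehyde carbon is C-1 by definition.
That gives a bromo group at C-10; iodo groups at C-7 and C-10.
Substituent prefixes are cited in alphabetical order (multiplying prefixes like di-/tri- are ignored for ordering).
The name is 10-bromo-7,10-diiodododecanal.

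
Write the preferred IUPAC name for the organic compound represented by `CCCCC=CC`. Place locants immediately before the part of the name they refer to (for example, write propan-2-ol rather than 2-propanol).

The longest chain bearing the multiple bond is 7 carbons long (heptane).
A C=C double bond in the chain gives the infix -ene-.
Choose the numbering such that numbering from this end puts the double bond at C-2 rather than C-5.
This places the double bond between C-2 and C-3.
Putting it together: hept-2-ene.

hept-2-ene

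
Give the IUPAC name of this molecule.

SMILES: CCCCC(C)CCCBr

1-bromo-4-methyloctane

The longest continuous carbon chain has 8 atoms, so the parent hydride is octane.
Choose the numbering such that the substituent locant set {1,4} is lower than {5,8} at the first point of difference.
This places a bromo group at C-1; a methyl group at C-4.
The substituents are ordered alphabetically, ignoring any di-/tri- multipliers.
Putting it together: 1-bromo-4-methyloctane.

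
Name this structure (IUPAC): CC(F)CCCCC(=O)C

The longest carbon chain that includes the carbonyl has 8 carbons, so the parent hydride is octane.
A ketone (C=O on an internal carbon) is the principal characteristic group, giving the suffix -one.
Choose the numbering such that numbering from this end puts the carbonyl group at C-2 rather than C-7.
This places the carbonyl at C-2; a fluoro group at C-7.
Assembling the pieces gives 7-fluorooctan-2-one.

7-fluorooctan-2-one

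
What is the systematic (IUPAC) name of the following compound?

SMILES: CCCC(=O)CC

hexan-3-one

The longest carbon chain that includes the carbonyl has 6 carbons, so the parent hydride is hexane.
The highest-priority functional group is a ketone (C=O on an internal carbon), so the name ends in -one.
Number the chain so that numbering from this end puts the carbonyl group at C-3 rather than C-4.
With this numbering: the carbonyl at C-3.
Putting it together: hexan-3-one.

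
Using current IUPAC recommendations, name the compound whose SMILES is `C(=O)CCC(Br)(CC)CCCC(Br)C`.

Counting along the main chain through the –CHO group gives 9 carbons: the parent is nonane.
The highest-priority functional group is an aldehyde (terminal –CHO), so the name ends in -al.
The numbering direction is chosen so that the aldehyde carbon is C-1 by definition.
This places bromo groups at C-4 and C-8; an ethyl group at C-4.
The substituents are ordered alphabetically, ignoring any di-/tri- multipliers.
The name is 4,8-dibromo-4-ethylnonanal.

4,8-dibromo-4-ethylnonanal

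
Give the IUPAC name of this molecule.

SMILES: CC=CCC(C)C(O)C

3-methylhept-5-en-2-ol

The longest chain bearing the –OH group and the multiple bond is 7 carbons long (heptane).
An alcohol (–OH) is the principal characteristic group, giving the suffix -ol.
A C=C double bond in the chain gives the infix -ene-.
Choose the numbering such that numbering from this end puts the hydroxyl group at C-2 rather than C-6.
That gives the hydroxyl at C-2; the double bond between C-5 and C-6; a methyl group at C-3.
Putting it together: 3-methylhept-5-en-2-ol.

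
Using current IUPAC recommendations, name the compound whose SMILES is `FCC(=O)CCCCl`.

The longest carbon chain that includes the carbonyl has 5 carbons, so the parent hydride is pentane.
The principal characteristic group is a ketone (C=O on an internal carbon), named with the suffix -one.
The numbering direction is chosen so that numbering from this end puts the carbonyl group at C-2 rather than C-4.
With this numbering: the carbonyl at C-2; a chloro group at C-5; a fluoro group at C-1.
The substituents are ordered alphabetically, ignoring any di-/tri- multipliers.
The name is 5-chloro-1-fluoropentan-2-one.

5-chloro-1-fluoropentan-2-one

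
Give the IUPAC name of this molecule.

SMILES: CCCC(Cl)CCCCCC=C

8-chloroundec-1-ene

Counting along the main chain through the multiple bond gives 11 carbons: the parent is undecane.
The chain contains a C=C double bond, so the unsaturation ending is -ene.
Choose the numbering such that numbering from this end puts the double bond at C-1 rather than C-10.
This places the double bond between C-1 and C-2; a chloro group at C-8.
The name is 8-chloroundec-1-ene.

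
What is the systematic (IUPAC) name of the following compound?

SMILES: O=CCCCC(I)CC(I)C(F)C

Counting along the main chain through the –CHO group gives 9 carbons: the parent is nonane.
An aldehyde (terminal –CHO) is the principal characteristic group, giving the suffix -al.
The numbering direction is chosen so that the aldehyde carbon is C-1 by definition.
This places a fluoro group at C-8; iodo groups at C-5 and C-7.
Substituent prefixes are cited in alphabetical order (multiplying prefixes like di-/tri- are ignored for ordering).
Assembling the pieces gives 8-fluoro-5,7-diiodononanal.

8-fluoro-5,7-diiodononanal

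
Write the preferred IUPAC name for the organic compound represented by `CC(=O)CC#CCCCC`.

Counting along the main chain through the carbonyl and the multiple bond gives 9 carbons: the parent is nonane.
The highest-priority functional group is a ketone (C=O on an internal carbon), so the name ends in -one.
There is one C≡C triple bond, indicated by the ending -yne.
Choose the numbering such that numbering from this end puts the carbonyl group at C-2 rather than C-8.
This places the carbonyl at C-2; the triple bond between C-4 and C-5.
The name is non-4-yn-2-one.

non-4-yn-2-one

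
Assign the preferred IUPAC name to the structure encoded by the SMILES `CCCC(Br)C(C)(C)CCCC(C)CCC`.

4-bromo-5,5,9-trimethyldodecane

The parent chain contains 12 carbons (dodecane).
The numbering direction is chosen so that the substituent locant set {4,5,5,9} is lower than {4,8,8,9} at the first point of difference.
That gives a bromo group at C-4; methyl groups at C-5 (×2) and C-9.
The substituents are ordered alphabetically, ignoring any di-/tri- multipliers.
Putting it together: 4-bromo-5,5,9-trimethyldodecane.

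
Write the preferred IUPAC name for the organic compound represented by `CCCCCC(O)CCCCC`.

undecan-6-ol

The longest carbon chain that includes the –OH group has 11 carbons, so the parent hydride is undecane.
The highest-priority functional group is an alcohol (–OH), so the name ends in -ol.
Numbering from either end gives identical locants here.
With this numbering: the hydroxyl at C-6.
Putting it together: undecan-6-ol.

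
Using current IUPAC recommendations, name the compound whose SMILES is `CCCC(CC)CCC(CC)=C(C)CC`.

4,7-diethyl-3-methyldec-3-ene

Counting along the main chain through the multiple bond gives 10 carbons: the parent is decane.
There is one C=C double bond, indicated by the ending -ene.
Choose the numbering such that numbering from this end puts the double bond at C-3 rather than C-7.
That gives the double bond between C-3 and C-4; ethyl groups at C-4 and C-7; a methyl group at C-3.
Substituent prefixes are cited in alphabetical order (multiplying prefixes like di-/tri- are ignored for ordering).
Assembling the pieces gives 4,7-diethyl-3-methyldec-3-ene.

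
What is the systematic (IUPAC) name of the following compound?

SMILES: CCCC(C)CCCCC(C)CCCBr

The longest carbon chain is 12 atoms: the parent is dodecane.
Choose the numbering such that the substituent locant set {1,4,9} is lower than {4,9,12} at the first point of difference.
This places a bromo group at C-1; methyl groups at C-4 and C-9.
Substituent prefixes are cited in alphabetical order (multiplying prefixes like di-/tri- are ignored for ordering).
The name is 1-bromo-4,9-dimethyldodecane.

1-bromo-4,9-dimethyldodecane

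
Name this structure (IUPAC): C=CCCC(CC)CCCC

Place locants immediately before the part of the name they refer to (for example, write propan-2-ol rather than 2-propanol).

5-ethylnon-1-ene

The longest chain bearing the multiple bond is 9 carbons long (nonane).
The chain contains a C=C double bond, so the unsaturation ending is -ene.
Choose the numbering such that numbering from this end puts the double bond at C-1 rather than C-8.
That gives the double bond between C-1 and C-2; an ethyl group at C-5.
Assembling the pieces gives 5-ethylnon-1-ene.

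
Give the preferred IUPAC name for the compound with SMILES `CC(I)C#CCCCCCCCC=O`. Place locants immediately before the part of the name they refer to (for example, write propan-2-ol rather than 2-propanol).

The longest carbon chain that includes the –CHO group and the multiple bond has 12 carbons, so the parent hydride is dodecane.
The highest-priority functional group is an aldehyde (terminal –CHO), so the name ends in -al.
The chain contains a C≡C triple bond, so the unsaturation ending is -yne.
The numbering direction is chosen so that the aldehyde carbon is C-1 by definition.
With this numbering: the triple bond between C-9 and C-10; an iodo group at C-11.
Putting it together: 11-iodododec-9-ynal.

11-iodododec-9-ynal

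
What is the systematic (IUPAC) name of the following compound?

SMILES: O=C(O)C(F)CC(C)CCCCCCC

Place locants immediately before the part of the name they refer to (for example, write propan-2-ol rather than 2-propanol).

2-fluoro-4-methylundecanoic acid

Counting along the main chain through the –COOH group gives 11 carbons: the parent is undecane.
The principal characteristic group is a carboxylic acid (terminal –COOH), named with the suffix -oic acid.
Number the chain so that the carboxylic acid carbon is C-1 by definition.
That gives a fluoro group at C-2; a methyl group at C-4.
Substituent prefixes are cited in alphabetical order (multiplying prefixes like di-/tri- are ignored for ordering).
The name is 2-fluoro-4-methylundecanoic acid.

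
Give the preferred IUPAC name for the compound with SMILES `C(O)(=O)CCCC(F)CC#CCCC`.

5-fluoroundec-7-ynoic acid

The longest chain bearing the –COOH group and the multiple bond is 11 carbons long (undecane).
The principal characteristic group is a carboxylic acid (terminal –COOH), named with the suffix -oic acid.
A C≡C triple bond in the chain gives the infix -yne-.
Choose the numbering such that the carboxylic acid carbon is C-1 by definition.
That gives the triple bond between C-7 and C-8; a fluoro group at C-5.
The name is 5-fluoroundec-7-ynoic acid.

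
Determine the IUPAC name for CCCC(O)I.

1-iodobutan-1-ol

The longest chain bearing the –OH group is 4 carbons long (butane).
An alcohol (–OH) is the principal characteristic group, giving the suffix -ol.
The numbering direction is chosen so that numbering from this end puts the hydroxyl group at C-1 rather than C-4.
That gives the hydroxyl at C-1; an iodo group at C-1.
Putting it together: 1-iodobutan-1-ol.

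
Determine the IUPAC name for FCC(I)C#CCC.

Counting along the main chain through the multiple bond gives 6 carbons: the parent is hexane.
The chain contains a C≡C triple bond, so the unsaturation ending is -yne.
Choose the numbering such that the substituent locant set {1,2} is lower than {5,6} at the first point of difference.
With this numbering: the triple bond between C-3 and C-4; a fluoro group at C-1; an iodo group at C-2.
The substituents are ordered alphabetically, ignoring any di-/tri- multipliers.
The name is 1-fluoro-2-iodohex-3-yne.

1-fluoro-2-iodohex-3-yne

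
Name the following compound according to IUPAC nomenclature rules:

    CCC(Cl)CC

The longest carbon chain is 5 atoms: the parent is pentane.
The molecule is symmetric, so either numbering direction gives the same locants.
That gives a chloro group at C-3.
Putting it together: 3-chloropentane.

3-chloropentane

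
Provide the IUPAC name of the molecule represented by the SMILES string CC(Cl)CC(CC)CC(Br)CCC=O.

The longest chain bearing the –CHO group is 9 carbons long (nonane).
An aldehyde (terminal –CHO) is the principal characteristic group, giving the suffix -al.
The numbering direction is chosen so that the aldehyde carbon is C-1 by definition.
This places a bromo group at C-4; a chloro group at C-8; an ethyl group at C-6.
Prefixes are listed alphabetically: bromo, chloro, ethyl.
Putting it together: 4-bromo-8-chloro-6-ethylnonanal.

4-bromo-8-chloro-6-ethylnonanal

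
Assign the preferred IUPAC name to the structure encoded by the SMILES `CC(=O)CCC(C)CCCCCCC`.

Counting along the main chain through the carbonyl gives 12 carbons: the parent is dodecane.
The principal characteristic group is a ketone (C=O on an internal carbon), named with the suffix -one.
Number the chain so that numbering from this end puts the carbonyl group at C-2 rather than C-11.
This places the carbonyl at C-2; a methyl group at C-5.
Putting it together: 5-methyldodecan-2-one.

5-methyldodecan-2-one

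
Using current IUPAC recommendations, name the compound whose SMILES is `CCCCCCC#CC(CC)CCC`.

4-ethyldodec-5-yne

The longest chain bearing the multiple bond is 12 carbons long (dodecane).
There is one C≡C triple bond, indicated by the ending -yne.
Number the chain so that numbering from this end puts the triple bond at C-5 rather than C-7.
With this numbering: the triple bond between C-5 and C-6; an ethyl group at C-4.
Putting it together: 4-ethyldodec-5-yne.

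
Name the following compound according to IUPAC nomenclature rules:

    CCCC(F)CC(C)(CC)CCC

4-ethyl-6-fluoro-4-methylnonane

The longest continuous carbon chain has 9 atoms, so the parent hydride is nonane.
Choose the numbering such that the substituent locant set {4,4,6} is lower than {4,6,6} at the first point of difference.
This places an ethyl group at C-4; a fluoro group at C-6; a methyl group at C-4.
The substituents are ordered alphabetically, ignoring any di-/tri- multipliers.
Assembling the pieces gives 4-ethyl-6-fluoro-4-methylnonane.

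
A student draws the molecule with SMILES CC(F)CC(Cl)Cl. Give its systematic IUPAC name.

1,1-dichloro-3-fluorobutane

The longest continuous carbon chain has 4 atoms, so the parent hydride is butane.
Choose the numbering such that the substituent locant set {1,1,3} is lower than {2,4,4} at the first point of difference.
This places two chloro groups at C-1; a fluoro group at C-3.
Substituent prefixes are cited in alphabetical order (multiplying prefixes like di-/tri- are ignored for ordering).
Assembling the pieces gives 1,1-dichloro-3-fluorobutane.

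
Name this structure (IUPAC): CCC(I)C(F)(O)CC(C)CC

4-fluoro-3-iodo-6-methyloctan-4-ol

Counting along the main chain through the –OH group gives 8 carbons: the parent is octane.
The highest-priority functional group is an alcohol (–OH), so the name ends in -ol.
Number the chain so that numbering from this end puts the hydroxyl group at C-4 rather than C-5.
With this numbering: the hydroxyl at C-4; a fluoro group at C-4; an iodo group at C-3; a methyl group at C-6.
The substituents are ordered alphabetically, ignoring any di-/tri- multipliers.
The name is 4-fluoro-3-iodo-6-methyloctan-4-ol.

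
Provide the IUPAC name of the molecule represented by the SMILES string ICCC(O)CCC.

1-iodohexan-3-ol

Counting along the main chain through the –OH group gives 6 carbons: the parent is hexane.
The highest-priority functional group is an alcohol (–OH), so the name ends in -ol.
Number the chain so that numbering from this end puts the hydroxyl group at C-3 rather than C-4.
That gives the hydroxyl at C-3; an iodo group at C-1.
Putting it together: 1-iodohexan-3-ol.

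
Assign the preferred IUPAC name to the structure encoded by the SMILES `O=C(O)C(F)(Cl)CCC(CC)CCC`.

The longest chain bearing the –COOH group is 8 carbons long (octane).
A carboxylic acid (terminal –COOH) is the principal characteristic group, giving the suffix -oic acid.
Choose the numbering such that the carboxylic acid carbon is C-1 by definition.
With this numbering: a chloro group at C-2; an ethyl group at C-5; a fluoro group at C-2.
Substituent prefixes are cited in alphabetical order (multiplying prefixes like di-/tri- are ignored for ordering).
Assembling the pieces gives 2-chloro-5-ethyl-2-fluorooctanoic acid.

2-chloro-5-ethyl-2-fluorooctanoic acid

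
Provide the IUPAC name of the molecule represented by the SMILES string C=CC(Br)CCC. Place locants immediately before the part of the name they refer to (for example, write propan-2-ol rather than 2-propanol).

3-bromohex-1-ene

The longest chain bearing the multiple bond is 6 carbons long (hexane).
There is one C=C double bond, indicated by the ending -ene.
The numbering direction is chosen so that numbering from this end puts the double bond at C-1 rather than C-5.
With this numbering: the double bond between C-1 and C-2; a bromo group at C-3.
The name is 3-bromohex-1-ene.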